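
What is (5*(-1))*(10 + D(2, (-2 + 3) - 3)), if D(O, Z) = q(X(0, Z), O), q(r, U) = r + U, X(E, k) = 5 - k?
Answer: -95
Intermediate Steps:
q(r, U) = U + r
D(O, Z) = 5 + O - Z (D(O, Z) = O + (5 - Z) = 5 + O - Z)
(5*(-1))*(10 + D(2, (-2 + 3) - 3)) = (5*(-1))*(10 + (5 + 2 - ((-2 + 3) - 3))) = -5*(10 + (5 + 2 - (1 - 3))) = -5*(10 + (5 + 2 - 1*(-2))) = -5*(10 + (5 + 2 + 2)) = -5*(10 + 9) = -5*19 = -95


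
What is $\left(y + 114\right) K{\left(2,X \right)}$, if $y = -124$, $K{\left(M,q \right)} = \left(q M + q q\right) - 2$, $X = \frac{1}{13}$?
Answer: $\frac{3110}{169} \approx 18.402$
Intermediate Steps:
$X = \frac{1}{13} \approx 0.076923$
$K{\left(M,q \right)} = -2 + q^{2} + M q$ ($K{\left(M,q \right)} = \left(M q + q^{2}\right) - 2 = \left(q^{2} + M q\right) - 2 = -2 + q^{2} + M q$)
$\left(y + 114\right) K{\left(2,X \right)} = \left(-124 + 114\right) \left(-2 + \left(\frac{1}{13}\right)^{2} + 2 \cdot \frac{1}{13}\right) = - 10 \left(-2 + \frac{1}{169} + \frac{2}{13}\right) = \left(-10\right) \left(- \frac{311}{169}\right) = \frac{3110}{169}$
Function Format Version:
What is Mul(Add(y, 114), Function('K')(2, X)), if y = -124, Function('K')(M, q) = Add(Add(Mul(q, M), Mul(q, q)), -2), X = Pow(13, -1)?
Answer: Rational(3110, 169) ≈ 18.402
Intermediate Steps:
X = Rational(1, 13) ≈ 0.076923
Function('K')(M, q) = Add(-2, Pow(q, 2), Mul(M, q)) (Function('K')(M, q) = Add(Add(Mul(M, q), Pow(q, 2)), -2) = Add(Add(Pow(q, 2), Mul(M, q)), -2) = Add(-2, Pow(q, 2), Mul(M, q)))
Mul(Add(y, 114), Function('K')(2, X)) = Mul(Add(-124, 114), Add(-2, Pow(Rational(1, 13), 2), Mul(2, Rational(1, 13)))) = Mul(-10, Add(-2, Rational(1, 169), Rational(2, 13))) = Mul(-10, Rational(-311, 169)) = Rational(3110, 169)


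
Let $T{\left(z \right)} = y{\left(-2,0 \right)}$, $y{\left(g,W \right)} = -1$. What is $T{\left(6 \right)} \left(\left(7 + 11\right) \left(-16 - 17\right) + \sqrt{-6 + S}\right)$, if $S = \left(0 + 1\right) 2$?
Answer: $594 - 2 i \approx 594.0 - 2.0 i$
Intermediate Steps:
$T{\left(z \right)} = -1$
$S = 2$ ($S = 1 \cdot 2 = 2$)
$T{\left(6 \right)} \left(\left(7 + 11\right) \left(-16 - 17\right) + \sqrt{-6 + S}\right) = - (\left(7 + 11\right) \left(-16 - 17\right) + \sqrt{-6 + 2}) = - (18 \left(-33\right) + \sqrt{-4}) = - (-594 + 2 i) = 594 - 2 i$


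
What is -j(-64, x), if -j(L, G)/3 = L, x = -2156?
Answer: -192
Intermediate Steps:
j(L, G) = -3*L
-j(-64, x) = -(-3)*(-64) = -1*192 = -192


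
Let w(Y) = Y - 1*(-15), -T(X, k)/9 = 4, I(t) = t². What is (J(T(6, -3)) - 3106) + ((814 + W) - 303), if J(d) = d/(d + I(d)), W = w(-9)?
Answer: -90616/35 ≈ -2589.0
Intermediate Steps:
T(X, k) = -36 (T(X, k) = -9*4 = -36)
w(Y) = 15 + Y (w(Y) = Y + 15 = 15 + Y)
W = 6 (W = 15 - 9 = 6)
J(d) = d/(d + d²)
(J(T(6, -3)) - 3106) + ((814 + W) - 303) = (1/(1 - 36) - 3106) + ((814 + 6) - 303) = (1/(-35) - 3106) + (820 - 303) = (-1/35 - 3106) + 517 = -108711/35 + 517 = -90616/35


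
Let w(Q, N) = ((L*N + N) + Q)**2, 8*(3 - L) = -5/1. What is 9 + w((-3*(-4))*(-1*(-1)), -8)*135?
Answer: 84384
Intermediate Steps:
L = 29/8 (L = 3 - (-5)/(8*1) = 3 - (-5)/8 = 3 - 1/8*(-5) = 3 + 5/8 = 29/8 ≈ 3.6250)
w(Q, N) = (Q + 37*N/8)**2 (w(Q, N) = ((29*N/8 + N) + Q)**2 = (37*N/8 + Q)**2 = (Q + 37*N/8)**2)
9 + w((-3*(-4))*(-1*(-1)), -8)*135 = 9 + ((8*((-3*(-4))*(-1*(-1))) + 37*(-8))**2/64)*135 = 9 + ((8*(12*1) - 296)**2/64)*135 = 9 + ((8*12 - 296)**2/64)*135 = 9 + ((96 - 296)**2/64)*135 = 9 + ((1/64)*(-200)**2)*135 = 9 + ((1/64)*40000)*135 = 9 + 625*135 = 9 + 84375 = 84384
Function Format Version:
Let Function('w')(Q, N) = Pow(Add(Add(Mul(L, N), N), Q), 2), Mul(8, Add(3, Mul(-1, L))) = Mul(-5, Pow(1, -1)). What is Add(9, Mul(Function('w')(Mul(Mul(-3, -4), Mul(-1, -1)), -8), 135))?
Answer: 84384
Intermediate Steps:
L = Rational(29, 8) (L = Add(3, Mul(Rational(-1, 8), Mul(-5, Pow(1, -1)))) = Add(3, Mul(Rational(-1, 8), Mul(-5, 1))) = Add(3, Mul(Rational(-1, 8), -5)) = Add(3, Rational(5, 8)) = Rational(29, 8) ≈ 3.6250)
Function('w')(Q, N) = Pow(Add(Q, Mul(Rational(37, 8), N)), 2) (Function('w')(Q, N) = Pow(Add(Add(Mul(Rational(29, 8), N), N), Q), 2) = Pow(Add(Mul(Rational(37, 8), N), Q), 2) = Pow(Add(Q, Mul(Rational(37, 8), N)), 2))
Add(9, Mul(Function('w')(Mul(Mul(-3, -4), Mul(-1, -1)), -8), 135)) = Add(9, Mul(Mul(Rational(1, 64), Pow(Add(Mul(8, Mul(Mul(-3, -4), Mul(-1, -1))), Mul(37, -8)), 2)), 135)) = Add(9, Mul(Mul(Rational(1, 64), Pow(Add(Mul(8, Mul(12, 1)), -296), 2)), 135)) = Add(9, Mul(Mul(Rational(1, 64), Pow(Add(Mul(8, 12), -296), 2)), 135)) = Add(9, Mul(Mul(Rational(1, 64), Pow(Add(96, -296), 2)), 135)) = Add(9, Mul(Mul(Rational(1, 64), Pow(-200, 2)), 135)) = Add(9, Mul(Mul(Rational(1, 64), 40000), 135)) = Add(9, Mul(625, 135)) = Add(9, 84375) = 84384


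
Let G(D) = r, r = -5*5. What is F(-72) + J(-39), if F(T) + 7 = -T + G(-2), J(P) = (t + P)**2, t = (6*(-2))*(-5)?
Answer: 481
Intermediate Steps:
t = 60 (t = -12*(-5) = 60)
r = -25
G(D) = -25
J(P) = (60 + P)**2
F(T) = -32 - T (F(T) = -7 + (-T - 25) = -7 + (-25 - T) = -32 - T)
F(-72) + J(-39) = (-32 - 1*(-72)) + (60 - 39)**2 = (-32 + 72) + 21**2 = 40 + 441 = 481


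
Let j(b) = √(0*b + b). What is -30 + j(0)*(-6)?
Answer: -30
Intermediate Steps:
j(b) = √b (j(b) = √(0 + b) = √b)
-30 + j(0)*(-6) = -30 + √0*(-6) = -30 + 0*(-6) = -30 + 0 = -30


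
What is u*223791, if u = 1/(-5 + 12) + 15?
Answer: 23721846/7 ≈ 3.3888e+6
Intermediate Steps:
u = 106/7 (u = 1/7 + 15 = ⅐ + 15 = 106/7 ≈ 15.143)
u*223791 = (106/7)*223791 = 23721846/7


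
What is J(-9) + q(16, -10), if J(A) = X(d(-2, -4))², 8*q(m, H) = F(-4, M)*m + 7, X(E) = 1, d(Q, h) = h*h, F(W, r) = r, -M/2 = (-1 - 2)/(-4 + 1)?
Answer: -17/8 ≈ -2.1250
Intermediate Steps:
M = -2 (M = -2*(-1 - 2)/(-4 + 1) = -(-6)/(-3) = -(-6)*(-1)/3 = -2*1 = -2)
d(Q, h) = h²
q(m, H) = 7/8 - m/4 (q(m, H) = (-2*m + 7)/8 = (7 - 2*m)/8 = 7/8 - m/4)
J(A) = 1 (J(A) = 1² = 1)
J(-9) + q(16, -10) = 1 + (7/8 - ¼*16) = 1 + (7/8 - 4) = 1 - 25/8 = -17/8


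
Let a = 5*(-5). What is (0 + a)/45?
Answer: -5/9 ≈ -0.55556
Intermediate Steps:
a = -25
(0 + a)/45 = (0 - 25)/45 = (1/45)*(-25) = -5/9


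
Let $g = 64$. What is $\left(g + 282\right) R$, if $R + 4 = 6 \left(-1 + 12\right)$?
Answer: $21452$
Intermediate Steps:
$R = 62$ ($R = -4 + 6 \left(-1 + 12\right) = -4 + 6 \cdot 11 = -4 + 66 = 62$)
$\left(g + 282\right) R = \left(64 + 282\right) 62 = 346 \cdot 62 = 21452$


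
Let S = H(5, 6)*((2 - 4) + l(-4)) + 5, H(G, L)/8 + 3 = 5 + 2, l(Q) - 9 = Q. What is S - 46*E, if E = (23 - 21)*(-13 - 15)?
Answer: 2677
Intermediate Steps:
l(Q) = 9 + Q
H(G, L) = 32 (H(G, L) = -24 + 8*(5 + 2) = -24 + 8*7 = -24 + 56 = 32)
E = -56 (E = 2*(-28) = -56)
S = 101 (S = 32*((2 - 4) + (9 - 4)) + 5 = 32*(-2 + 5) + 5 = 32*3 + 5 = 96 + 5 = 101)
S - 46*E = 101 - 46*(-56) = 101 + 2576 = 2677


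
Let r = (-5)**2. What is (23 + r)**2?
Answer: 2304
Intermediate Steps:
r = 25
(23 + r)**2 = (23 + 25)**2 = 48**2 = 2304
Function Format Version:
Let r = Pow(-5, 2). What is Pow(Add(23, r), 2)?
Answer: 2304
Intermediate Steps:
r = 25
Pow(Add(23, r), 2) = Pow(Add(23, 25), 2) = Pow(48, 2) = 2304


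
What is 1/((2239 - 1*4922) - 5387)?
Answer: -1/8070 ≈ -0.00012392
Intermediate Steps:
1/((2239 - 1*4922) - 5387) = 1/((2239 - 4922) - 5387) = 1/(-2683 - 5387) = 1/(-8070) = -1/8070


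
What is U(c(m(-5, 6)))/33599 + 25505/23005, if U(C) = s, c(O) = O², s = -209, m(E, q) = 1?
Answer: 170426890/154588999 ≈ 1.1025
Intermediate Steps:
U(C) = -209
U(c(m(-5, 6)))/33599 + 25505/23005 = -209/33599 + 25505/23005 = -209*1/33599 + 25505*(1/23005) = -209/33599 + 5101/4601 = 170426890/154588999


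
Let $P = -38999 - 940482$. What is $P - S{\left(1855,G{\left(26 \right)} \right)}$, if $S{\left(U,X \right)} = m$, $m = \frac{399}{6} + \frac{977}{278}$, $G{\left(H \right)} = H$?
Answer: $- \frac{136157591}{139} \approx -9.7955 \cdot 10^{5}$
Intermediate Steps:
$m = \frac{9732}{139}$ ($m = 399 \cdot \frac{1}{6} + 977 \cdot \frac{1}{278} = \frac{133}{2} + \frac{977}{278} = \frac{9732}{139} \approx 70.014$)
$S{\left(U,X \right)} = \frac{9732}{139}$
$P = -979481$
$P - S{\left(1855,G{\left(26 \right)} \right)} = -979481 - \frac{9732}{139} = - \frac{136157591}{139}$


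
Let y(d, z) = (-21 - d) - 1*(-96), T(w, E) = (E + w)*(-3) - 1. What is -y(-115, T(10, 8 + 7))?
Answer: -190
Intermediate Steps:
T(w, E) = -1 - 3*E - 3*w (T(w, E) = (-3*E - 3*w) - 1 = -1 - 3*E - 3*w)
y(d, z) = 75 - d (y(d, z) = (-21 - d) + 96 = 75 - d)
-y(-115, T(10, 8 + 7)) = -(75 - 1*(-115)) = -(75 + 115) = -1*190 = -190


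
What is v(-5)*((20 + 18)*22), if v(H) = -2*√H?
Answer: -1672*I*√5 ≈ -3738.7*I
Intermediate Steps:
v(-5)*((20 + 18)*22) = (-2*I*√5)*((20 + 18)*22) = (-2*I*√5)*(38*22) = -2*I*√5*836 = -1672*I*√5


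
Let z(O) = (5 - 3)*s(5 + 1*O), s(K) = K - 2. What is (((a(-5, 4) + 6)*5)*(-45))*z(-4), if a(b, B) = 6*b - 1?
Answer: -11250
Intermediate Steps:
s(K) = -2 + K
a(b, B) = -1 + 6*b
z(O) = 6 + 2*O (z(O) = (5 - 3)*(-2 + (5 + 1*O)) = 2*(-2 + (5 + O)) = 2*(3 + O) = 6 + 2*O)
(((a(-5, 4) + 6)*5)*(-45))*z(-4) = ((((-1 + 6*(-5)) + 6)*5)*(-45))*(6 + 2*(-4)) = ((((-1 - 30) + 6)*5)*(-45))*(6 - 8) = (((-31 + 6)*5)*(-45))*(-2) = (-25*5*(-45))*(-2) = -125*(-45)*(-2) = 5625*(-2) = -11250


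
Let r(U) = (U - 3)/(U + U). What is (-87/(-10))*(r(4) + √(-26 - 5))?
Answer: 87/80 + 87*I*√31/10 ≈ 1.0875 + 48.44*I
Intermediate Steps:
r(U) = (-3 + U)/(2*U) (r(U) = (-3 + U)/((2*U)) = (-3 + U)*(1/(2*U)) = (-3 + U)/(2*U))
(-87/(-10))*(r(4) + √(-26 - 5)) = (-87/(-10))*((½)*(-3 + 4)/4 + √(-26 - 5)) = (-87*(-⅒))*((½)*(¼)*1 + √(-31)) = 87*(⅛ + I*√31)/10 = 87/80 + 87*I*√31/10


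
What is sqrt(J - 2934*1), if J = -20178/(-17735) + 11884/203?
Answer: 2*I*sqrt(9313858678708045)/3600205 ≈ 53.613*I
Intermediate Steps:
J = 214858874/3600205 (J = -20178*(-1/17735) + 11884*(1/203) = 20178/17735 + 11884/203 = 214858874/3600205 ≈ 59.680)
sqrt(J - 2934*1) = sqrt(214858874/3600205 - 2934*1) = sqrt(214858874/3600205 - 2934) = sqrt(-10348142596/3600205) = 2*I*sqrt(9313858678708045)/3600205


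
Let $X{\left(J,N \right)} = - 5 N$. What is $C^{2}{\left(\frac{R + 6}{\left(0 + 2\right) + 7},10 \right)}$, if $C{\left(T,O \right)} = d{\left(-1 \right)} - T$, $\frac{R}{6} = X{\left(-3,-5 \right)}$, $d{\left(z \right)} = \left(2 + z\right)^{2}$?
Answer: $\frac{2401}{9} \approx 266.78$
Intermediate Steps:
$R = 150$ ($R = 6 \left(\left(-5\right) \left(-5\right)\right) = 6 \cdot 25 = 150$)
$C{\left(T,O \right)} = 1 - T$ ($C{\left(T,O \right)} = \left(2 - 1\right)^{2} - T = 1^{2} - T = 1 - T$)
$C^{2}{\left(\frac{R + 6}{\left(0 + 2\right) + 7},10 \right)} = \left(1 - \frac{150 + 6}{\left(0 + 2\right) + 7}\right)^{2} = \left(1 - \frac{156}{2 + 7}\right)^{2} = \left(1 - \frac{156}{9}\right)^{2} = \left(1 - 156 \cdot \frac{1}{9}\right)^{2} = \left(1 - \frac{52}{3}\right)^{2} = \left(- \frac{49}{3}\right)^{2} = \frac{2401}{9}$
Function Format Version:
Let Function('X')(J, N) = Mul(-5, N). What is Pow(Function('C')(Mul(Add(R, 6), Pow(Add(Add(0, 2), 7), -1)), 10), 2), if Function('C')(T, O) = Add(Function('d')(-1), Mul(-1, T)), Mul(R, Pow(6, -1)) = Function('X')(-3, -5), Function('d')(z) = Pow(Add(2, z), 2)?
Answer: Rational(2401, 9) ≈ 266.78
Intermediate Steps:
R = 150 (R = Mul(6, Mul(-5, -5)) = Mul(6, 25) = 150)
Function('C')(T, O) = Add(1, Mul(-1, T)) (Function('C')(T, O) = Add(Pow(Add(2, -1), 2), Mul(-1, T)) = Add(Pow(1, 2), Mul(-1, T)) = Add(1, Mul(-1, T)))
Pow(Function('C')(Mul(Add(R, 6), Pow(Add(Add(0, 2), 7), -1)), 10), 2) = Pow(Add(1, Mul(-1, Mul(Add(150, 6), Pow(Add(Add(0, 2), 7), -1)))), 2) = Pow(Add(1, Mul(-1, Mul(156, Pow(Add(2, 7), -1)))), 2) = Pow(Add(1, Mul(-1, Mul(156, Pow(9, -1)))), 2) = Pow(Add(1, Mul(-1, Mul(156, Rational(1, 9)))), 2) = Pow(Add(1, Mul(-1, Rational(52, 3))), 2) = Pow(Add(1, Rational(-52, 3)), 2) = Pow(Rational(-49, 3), 2) = Rational(2401, 9)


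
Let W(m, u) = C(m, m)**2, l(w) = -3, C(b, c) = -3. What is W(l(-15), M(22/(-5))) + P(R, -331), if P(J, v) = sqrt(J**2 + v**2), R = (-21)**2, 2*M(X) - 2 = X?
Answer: 9 + sqrt(304042) ≈ 560.40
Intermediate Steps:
M(X) = 1 + X/2
W(m, u) = 9 (W(m, u) = (-3)**2 = 9)
R = 441
W(l(-15), M(22/(-5))) + P(R, -331) = 9 + sqrt(441**2 + (-331)**2) = 9 + sqrt(194481 + 109561) = 9 + sqrt(304042)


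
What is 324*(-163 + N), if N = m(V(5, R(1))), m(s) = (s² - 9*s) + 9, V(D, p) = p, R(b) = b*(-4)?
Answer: -33048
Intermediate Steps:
R(b) = -4*b
m(s) = 9 + s² - 9*s
N = 61 (N = 9 + (-4*1)² - (-36) = 9 + (-4)² - 9*(-4) = 9 + 16 + 36 = 61)
324*(-163 + N) = 324*(-163 + 61) = 324*(-102) = -33048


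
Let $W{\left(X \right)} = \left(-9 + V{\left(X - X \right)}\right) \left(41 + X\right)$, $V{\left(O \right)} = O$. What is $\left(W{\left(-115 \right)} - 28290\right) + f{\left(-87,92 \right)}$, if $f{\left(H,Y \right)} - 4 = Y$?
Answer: $-27528$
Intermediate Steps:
$f{\left(H,Y \right)} = 4 + Y$
$W{\left(X \right)} = -369 - 9 X$ ($W{\left(X \right)} = \left(-9 + \left(X - X\right)\right) \left(41 + X\right) = \left(-9 + 0\right) \left(41 + X\right) = - 9 \left(41 + X\right) = -369 - 9 X$)
$\left(W{\left(-115 \right)} - 28290\right) + f{\left(-87,92 \right)} = \left(\left(-369 - -1035\right) - 28290\right) + \left(4 + 92\right) = \left(\left(-369 + 1035\right) - 28290\right) + 96 = \left(666 - 28290\right) + 96 = -27624 + 96 = -27528$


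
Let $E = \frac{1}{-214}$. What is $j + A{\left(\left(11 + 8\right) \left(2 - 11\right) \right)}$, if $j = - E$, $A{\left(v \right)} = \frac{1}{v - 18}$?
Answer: $- \frac{25}{40446} \approx -0.00061811$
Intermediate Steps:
$E = - \frac{1}{214} \approx -0.0046729$
$A{\left(v \right)} = \frac{1}{-18 + v}$
$j = \frac{1}{214}$ ($j = \left(-1\right) \left(- \frac{1}{214}\right) = \frac{1}{214} \approx 0.0046729$)
$j + A{\left(\left(11 + 8\right) \left(2 - 11\right) \right)} = \frac{1}{214} + \frac{1}{-18 + \left(11 + 8\right) \left(2 - 11\right)} = \frac{1}{214} + \frac{1}{-18 + 19 \left(-9\right)} = \frac{1}{214} + \frac{1}{-18 - 171} = \frac{1}{214} + \frac{1}{-189} = \frac{1}{214} - \frac{1}{189} = - \frac{25}{40446}$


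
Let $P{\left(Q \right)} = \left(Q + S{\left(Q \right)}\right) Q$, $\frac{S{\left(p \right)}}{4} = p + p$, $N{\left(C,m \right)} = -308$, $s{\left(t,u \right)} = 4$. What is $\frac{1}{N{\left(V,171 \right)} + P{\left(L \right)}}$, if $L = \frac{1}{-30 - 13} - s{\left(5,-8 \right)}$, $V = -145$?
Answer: $- \frac{1849}{300131} \approx -0.0061606$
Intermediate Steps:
$S{\left(p \right)} = 8 p$ ($S{\left(p \right)} = 4 \left(p + p\right) = 4 \cdot 2 p = 8 p$)
$L = - \frac{173}{43}$ ($L = \frac{1}{-30 - 13} - 4 = \frac{1}{-43} - 4 = - \frac{1}{43} - 4 = - \frac{173}{43} \approx -4.0233$)
$P{\left(Q \right)} = 9 Q^{2}$ ($P{\left(Q \right)} = \left(Q + 8 Q\right) Q = 9 Q Q = 9 Q^{2}$)
$\frac{1}{N{\left(V,171 \right)} + P{\left(L \right)}} = \frac{1}{-308 + 9 \left(- \frac{173}{43}\right)^{2}} = \frac{1}{-308 + 9 \cdot \frac{29929}{1849}} = \frac{1}{-308 + \frac{269361}{1849}} = \frac{1}{- \frac{300131}{1849}} = - \frac{1849}{300131}$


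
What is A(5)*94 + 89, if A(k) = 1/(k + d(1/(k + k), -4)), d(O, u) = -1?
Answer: 225/2 ≈ 112.50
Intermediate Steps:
A(k) = 1/(-1 + k) (A(k) = 1/(k - 1) = 1/(-1 + k))
A(5)*94 + 89 = 94/(-1 + 5) + 89 = 94/4 + 89 = (1/4)*94 + 89 = 47/2 + 89 = 225/2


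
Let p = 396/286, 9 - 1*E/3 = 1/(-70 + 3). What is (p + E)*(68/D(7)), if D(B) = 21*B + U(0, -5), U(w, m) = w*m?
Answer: 561272/42679 ≈ 13.151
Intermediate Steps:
U(w, m) = m*w
D(B) = 21*B (D(B) = 21*B - 5*0 = 21*B + 0 = 21*B)
E = 1812/67 (E = 27 - 3/(-70 + 3) = 27 - 3/(-67) = 27 - 3*(-1/67) = 27 + 3/67 = 1812/67 ≈ 27.045)
p = 18/13 (p = 396*(1/286) = 18/13 ≈ 1.3846)
(p + E)*(68/D(7)) = (18/13 + 1812/67)*(68/((21*7))) = 24762*(68/147)/871 = 24762*(68*(1/147))/871 = (24762/871)*(68/147) = 561272/42679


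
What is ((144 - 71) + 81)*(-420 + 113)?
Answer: -47278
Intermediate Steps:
((144 - 71) + 81)*(-420 + 113) = (73 + 81)*(-307) = 154*(-307) = -47278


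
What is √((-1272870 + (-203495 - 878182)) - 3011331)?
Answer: I*√5365878 ≈ 2316.4*I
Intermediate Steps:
√((-1272870 + (-203495 - 878182)) - 3011331) = √((-1272870 - 1081677) - 3011331) = √(-2354547 - 3011331) = √(-5365878) = I*√5365878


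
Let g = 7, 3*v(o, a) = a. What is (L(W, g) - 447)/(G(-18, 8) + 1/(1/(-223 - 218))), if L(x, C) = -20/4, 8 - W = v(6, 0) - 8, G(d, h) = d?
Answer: 452/459 ≈ 0.98475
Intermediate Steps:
v(o, a) = a/3
W = 16 (W = 8 - ((⅓)*0 - 8) = 8 - (0 - 8) = 8 - 1*(-8) = 8 + 8 = 16)
L(x, C) = -5 (L(x, C) = -20*¼ = -5)
(L(W, g) - 447)/(G(-18, 8) + 1/(1/(-223 - 218))) = (-5 - 447)/(-18 + 1/(1/(-223 - 218))) = -452/(-18 + 1/(1/(-441))) = -452/(-18 + 1/(-1/441)) = -452/(-18 - 441) = -452/(-459) = -452*(-1/459) = 452/459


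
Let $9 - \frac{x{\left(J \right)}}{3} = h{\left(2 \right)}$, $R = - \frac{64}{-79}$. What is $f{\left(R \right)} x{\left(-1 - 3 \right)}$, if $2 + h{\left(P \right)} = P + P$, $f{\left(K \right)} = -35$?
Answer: $-735$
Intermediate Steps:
$R = \frac{64}{79}$ ($R = \left(-64\right) \left(- \frac{1}{79}\right) = \frac{64}{79} \approx 0.81013$)
$h{\left(P \right)} = -2 + 2 P$ ($h{\left(P \right)} = -2 + \left(P + P\right) = -2 + 2 P$)
$x{\left(J \right)} = 21$ ($x{\left(J \right)} = 27 - 3 \left(-2 + 2 \cdot 2\right) = 27 - 3 \left(-2 + 4\right) = 27 - 6 = 21$)
$f{\left(R \right)} x{\left(-1 - 3 \right)} = \left(-35\right) 21 = -735$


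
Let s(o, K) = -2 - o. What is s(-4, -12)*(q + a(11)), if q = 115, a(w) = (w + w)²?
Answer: 1198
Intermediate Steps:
a(w) = 4*w² (a(w) = (2*w)² = 4*w²)
s(-4, -12)*(q + a(11)) = (-2 - 1*(-4))*(115 + 4*11²) = (-2 + 4)*(115 + 4*121) = 2*(115 + 484) = 2*599 = 1198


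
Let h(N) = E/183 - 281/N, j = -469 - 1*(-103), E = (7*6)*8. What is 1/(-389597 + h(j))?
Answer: -366/142591549 ≈ -2.5668e-6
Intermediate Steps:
E = 336 (E = 42*8 = 336)
j = -366 (j = -469 + 103 = -366)
h(N) = 112/61 - 281/N (h(N) = 336/183 - 281/N = 336*(1/183) - 281/N = 112/61 - 281/N)
1/(-389597 + h(j)) = 1/(-389597 + (112/61 - 281/(-366))) = 1/(-389597 + (112/61 - 281*(-1/366))) = 1/(-389597 + (112/61 + 281/366)) = 1/(-389597 + 953/366) = 1/(-142591549/366) = -366/142591549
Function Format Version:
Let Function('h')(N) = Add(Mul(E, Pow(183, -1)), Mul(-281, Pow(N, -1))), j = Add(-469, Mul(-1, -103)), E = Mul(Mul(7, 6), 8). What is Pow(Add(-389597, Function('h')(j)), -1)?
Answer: Rational(-366, 142591549) ≈ -2.5668e-6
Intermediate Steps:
E = 336 (E = Mul(42, 8) = 336)
j = -366 (j = Add(-469, 103) = -366)
Function('h')(N) = Add(Rational(112, 61), Mul(-281, Pow(N, -1))) (Function('h')(N) = Add(Mul(336, Pow(183, -1)), Mul(-281, Pow(N, -1))) = Add(Mul(336, Rational(1, 183)), Mul(-281, Pow(N, -1))) = Add(Rational(112, 61), Mul(-281, Pow(N, -1))))
Pow(Add(-389597, Function('h')(j)), -1) = Pow(Add(-389597, Add(Rational(112, 61), Mul(-281, Pow(-366, -1)))), -1) = Pow(Add(-389597, Add(Rational(112, 61), Mul(-281, Rational(-1, 366)))), -1) = Pow(Add(-389597, Add(Rational(112, 61), Rational(281, 366))), -1) = Pow(Add(-389597, Rational(953, 366)), -1) = Pow(Rational(-142591549, 366), -1) = Rational(-366, 142591549)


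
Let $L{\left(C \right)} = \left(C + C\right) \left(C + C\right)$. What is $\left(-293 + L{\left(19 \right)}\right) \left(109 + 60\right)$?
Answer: $194519$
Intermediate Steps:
$L{\left(C \right)} = 4 C^{2}$ ($L{\left(C \right)} = 2 C 2 C = 4 C^{2}$)
$\left(-293 + L{\left(19 \right)}\right) \left(109 + 60\right) = \left(-293 + 4 \cdot 19^{2}\right) \left(109 + 60\right) = \left(-293 + 4 \cdot 361\right) 169 = \left(-293 + 1444\right) 169 = 1151 \cdot 169 = 194519$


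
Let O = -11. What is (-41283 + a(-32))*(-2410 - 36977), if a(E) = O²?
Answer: 1621247694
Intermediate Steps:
a(E) = 121 (a(E) = (-11)² = 121)
(-41283 + a(-32))*(-2410 - 36977) = (-41283 + 121)*(-2410 - 36977) = -41162*(-39387) = 1621247694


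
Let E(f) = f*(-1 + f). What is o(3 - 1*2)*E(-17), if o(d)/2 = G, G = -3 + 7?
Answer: 2448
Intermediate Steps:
G = 4
o(d) = 8 (o(d) = 2*4 = 8)
o(3 - 1*2)*E(-17) = 8*(-17*(-1 - 17)) = 8*(-17*(-18)) = 8*306 = 2448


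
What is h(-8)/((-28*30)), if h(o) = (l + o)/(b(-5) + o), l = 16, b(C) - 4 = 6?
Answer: -1/210 ≈ -0.0047619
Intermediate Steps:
b(C) = 10 (b(C) = 4 + 6 = 10)
h(o) = (16 + o)/(10 + o)
h(-8)/((-28*30)) = ((16 - 8)/(10 - 8))/((-28*30)) = (8/2)/(-840) = ((½)*8)*(-1/840) = 4*(-1/840) = -1/210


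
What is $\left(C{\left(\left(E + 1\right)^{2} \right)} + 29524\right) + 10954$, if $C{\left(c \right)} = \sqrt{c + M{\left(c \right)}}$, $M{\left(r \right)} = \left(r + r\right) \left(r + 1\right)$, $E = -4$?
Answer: $40478 + 3 \sqrt{21} \approx 40492.0$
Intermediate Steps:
$M{\left(r \right)} = 2 r \left(1 + r\right)$
$C{\left(c \right)} = \sqrt{c + 2 c \left(1 + c\right)}$
$\left(C{\left(\left(E + 1\right)^{2} \right)} + 29524\right) + 10954 = \left(\sqrt{\left(-4 + 1\right)^{2} \left(3 + 2 \left(-4 + 1\right)^{2}\right)} + 29524\right) + 10954 = \left(\sqrt{\left(-3\right)^{2} \left(3 + 2 \left(-3\right)^{2}\right)} + 29524\right) + 10954 = \left(\sqrt{9 \left(3 + 2 \cdot 9\right)} + 29524\right) + 10954 = \left(\sqrt{9 \left(3 + 18\right)} + 29524\right) + 10954 = \left(\sqrt{9 \cdot 21} + 29524\right) + 10954 = \left(\sqrt{189} + 29524\right) + 10954 = \left(3 \sqrt{21} + 29524\right) + 10954 = \left(29524 + 3 \sqrt{21}\right) + 10954 = 40478 + 3 \sqrt{21}$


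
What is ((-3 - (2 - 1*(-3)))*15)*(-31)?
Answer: 3720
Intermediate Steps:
((-3 - (2 - 1*(-3)))*15)*(-31) = ((-3 - (2 + 3))*15)*(-31) = ((-3 - 1*5)*15)*(-31) = ((-3 - 5)*15)*(-31) = -8*15*(-31) = -120*(-31) = 3720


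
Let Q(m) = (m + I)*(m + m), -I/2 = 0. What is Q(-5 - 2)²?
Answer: 9604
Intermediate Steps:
I = 0 (I = -2*0 = 0)
Q(m) = 2*m² (Q(m) = (m + 0)*(m + m) = m*(2*m) = 2*m²)
Q(-5 - 2)² = (2*(-5 - 2)²)² = (2*(-7)²)² = (2*49)² = 98² = 9604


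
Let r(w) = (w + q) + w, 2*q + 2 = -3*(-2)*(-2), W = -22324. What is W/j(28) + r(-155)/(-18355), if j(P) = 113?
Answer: -409721199/2074115 ≈ -197.54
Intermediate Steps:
q = -7 (q = -1 + (-3*(-2)*(-2))/2 = -1 + (6*(-2))/2 = -1 + (1/2)*(-12) = -1 - 6 = -7)
r(w) = -7 + 2*w (r(w) = (w - 7) + w = (-7 + w) + w = -7 + 2*w)
W/j(28) + r(-155)/(-18355) = -22324/113 + (-7 + 2*(-155))/(-18355) = -22324*1/113 + (-7 - 310)*(-1/18355) = -22324/113 - 317*(-1/18355) = -22324/113 + 317/18355 = -409721199/2074115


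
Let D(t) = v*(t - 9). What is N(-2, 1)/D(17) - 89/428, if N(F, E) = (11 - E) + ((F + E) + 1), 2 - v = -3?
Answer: 9/214 ≈ 0.042056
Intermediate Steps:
v = 5 (v = 2 - 1*(-3) = 2 + 3 = 5)
D(t) = -45 + 5*t (D(t) = 5*(t - 9) = 5*(-9 + t) = -45 + 5*t)
N(F, E) = 12 + F (N(F, E) = (11 - E) + ((E + F) + 1) = (11 - E) + (1 + E + F) = 12 + F)
N(-2, 1)/D(17) - 89/428 = (12 - 2)/(-45 + 5*17) - 89/428 = 10/(-45 + 85) - 89*1/428 = 10/40 - 89/428 = 10*(1/40) - 89/428 = ¼ - 89/428 = 9/214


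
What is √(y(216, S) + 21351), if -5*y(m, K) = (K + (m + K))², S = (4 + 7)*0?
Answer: √300495/5 ≈ 109.63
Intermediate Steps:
S = 0 (S = 11*0 = 0)
y(m, K) = -(m + 2*K)²/5 (y(m, K) = -(K + (m + K))²/5 = -(K + (K + m))²/5 = -(m + 2*K)²/5)
√(y(216, S) + 21351) = √(-(216 + 2*0)²/5 + 21351) = √(-(216 + 0)²/5 + 21351) = √(-⅕*216² + 21351) = √(-⅕*46656 + 21351) = √(-46656/5 + 21351) = √(60099/5) = √300495/5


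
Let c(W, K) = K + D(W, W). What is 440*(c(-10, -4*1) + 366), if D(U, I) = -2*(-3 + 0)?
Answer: 161920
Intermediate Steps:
D(U, I) = 6 (D(U, I) = -2*(-3) = 6)
c(W, K) = 6 + K (c(W, K) = K + 6 = 6 + K)
440*(c(-10, -4*1) + 366) = 440*((6 - 4*1) + 366) = 440*((6 - 4) + 366) = 440*(2 + 366) = 440*368 = 161920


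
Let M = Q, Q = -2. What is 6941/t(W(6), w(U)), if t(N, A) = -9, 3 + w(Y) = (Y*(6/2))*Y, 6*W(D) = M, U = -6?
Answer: -6941/9 ≈ -771.22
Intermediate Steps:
M = -2
W(D) = -1/3 (W(D) = (1/6)*(-2) = -1/3)
w(Y) = -3 + 3*Y**2 (w(Y) = -3 + (Y*(6/2))*Y = -3 + (Y*(6*(1/2)))*Y = -3 + (Y*3)*Y = -3 + (3*Y)*Y = -3 + 3*Y**2)
6941/t(W(6), w(U)) = 6941/(-9) = 6941*(-1/9) = -6941/9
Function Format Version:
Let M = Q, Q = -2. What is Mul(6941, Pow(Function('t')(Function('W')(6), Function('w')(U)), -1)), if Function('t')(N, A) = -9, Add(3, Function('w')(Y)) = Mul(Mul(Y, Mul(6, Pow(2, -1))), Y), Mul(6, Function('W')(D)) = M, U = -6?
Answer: Rational(-6941, 9) ≈ -771.22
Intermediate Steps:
M = -2
Function('W')(D) = Rational(-1, 3) (Function('W')(D) = Mul(Rational(1, 6), -2) = Rational(-1, 3))
Function('w')(Y) = Add(-3, Mul(3, Pow(Y, 2))) (Function('w')(Y) = Add(-3, Mul(Mul(Y, Mul(6, Pow(2, -1))), Y)) = Add(-3, Mul(Mul(Y, Mul(6, Rational(1, 2))), Y)) = Add(-3, Mul(Mul(Y, 3), Y)) = Add(-3, Mul(Mul(3, Y), Y)) = Add(-3, Mul(3, Pow(Y, 2))))
Mul(6941, Pow(Function('t')(Function('W')(6), Function('w')(U)), -1)) = Mul(6941, Pow(-9, -1)) = Mul(6941, Rational(-1, 9)) = Rational(-6941, 9)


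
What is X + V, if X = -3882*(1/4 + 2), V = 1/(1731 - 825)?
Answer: -3956728/453 ≈ -8734.5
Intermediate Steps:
V = 1/906 ≈ 0.0011038
X = -17469/2 (X = -3882*(1/4 + 2) = -3882*9/4 = -1294*27/4 = -17469/2 ≈ -8734.5)
X + V = -17469/2 + 1/906 = -3956728/453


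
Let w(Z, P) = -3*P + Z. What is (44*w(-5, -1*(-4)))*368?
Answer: -275264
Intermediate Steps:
w(Z, P) = Z - 3*P
(44*w(-5, -1*(-4)))*368 = (44*(-5 - (-3)*(-4)))*368 = (44*(-5 - 3*4))*368 = (44*(-5 - 12))*368 = (44*(-17))*368 = -748*368 = -275264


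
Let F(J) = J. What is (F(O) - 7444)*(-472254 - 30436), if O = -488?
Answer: 3987337080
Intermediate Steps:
(F(O) - 7444)*(-472254 - 30436) = (-488 - 7444)*(-472254 - 30436) = -7932*(-502690) = 3987337080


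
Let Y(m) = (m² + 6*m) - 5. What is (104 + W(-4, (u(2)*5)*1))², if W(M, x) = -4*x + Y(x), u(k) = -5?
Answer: 454276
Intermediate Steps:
Y(m) = -5 + m² + 6*m
W(M, x) = -5 + x² + 2*x (W(M, x) = -4*x + (-5 + x² + 6*x) = -5 + x² + 2*x)
(104 + W(-4, (u(2)*5)*1))² = (104 + (-5 + (-5*5*1)² + 2*(-5*5*1)))² = (104 + (-5 + (-25*1)² + 2*(-25*1)))² = (104 + (-5 + (-25)² + 2*(-25)))² = (104 + (-5 + 625 - 50))² = (104 + 570)² = 674² = 454276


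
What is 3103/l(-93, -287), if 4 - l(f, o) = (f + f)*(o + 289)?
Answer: 3103/376 ≈ 8.2527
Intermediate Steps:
l(f, o) = 4 - 2*f*(289 + o) (l(f, o) = 4 - (f + f)*(o + 289) = 4 - 2*f*(289 + o))
3103/l(-93, -287) = 3103/(4 - 578*(-93) - 2*(-93)*(-287)) = 3103/(4 + 53754 - 53382) = 3103/376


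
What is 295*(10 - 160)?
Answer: -44250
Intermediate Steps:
295*(10 - 160) = 295*(-150) = -44250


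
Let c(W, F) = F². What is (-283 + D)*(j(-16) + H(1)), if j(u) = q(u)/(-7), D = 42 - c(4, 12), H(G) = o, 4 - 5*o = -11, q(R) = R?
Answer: -2035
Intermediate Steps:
o = 3 (o = ⅘ - ⅕*(-11) = ⅘ + 11/5 = 3)
H(G) = 3
D = -102 (D = 42 - 1*12² = 42 - 1*144 = 42 - 144 = -102)
j(u) = -u/7 (j(u) = u/(-7) = u*(-⅐) = -u/7)
(-283 + D)*(j(-16) + H(1)) = (-283 - 102)*(-⅐*(-16) + 3) = -385*(16/7 + 3) = -385*37/7 = -2035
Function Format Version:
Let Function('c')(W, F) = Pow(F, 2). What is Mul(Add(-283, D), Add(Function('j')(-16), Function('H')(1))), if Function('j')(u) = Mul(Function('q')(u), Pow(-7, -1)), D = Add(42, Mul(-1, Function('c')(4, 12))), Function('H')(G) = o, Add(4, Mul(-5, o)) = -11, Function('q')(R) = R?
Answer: -2035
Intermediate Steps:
o = 3 (o = Add(Rational(4, 5), Mul(Rational(-1, 5), -11)) = Add(Rational(4, 5), Rational(11, 5)) = 3)
Function('H')(G) = 3
D = -102 (D = Add(42, Mul(-1, Pow(12, 2))) = Add(42, Mul(-1, 144)) = Add(42, -144) = -102)
Function('j')(u) = Mul(Rational(-1, 7), u) (Function('j')(u) = Mul(u, Pow(-7, -1)) = Mul(u, Rational(-1, 7)) = Mul(Rational(-1, 7), u))
Mul(Add(-283, D), Add(Function('j')(-16), Function('H')(1))) = Mul(Add(-283, -102), Add(Mul(Rational(-1, 7), -16), 3)) = Mul(-385, Add(Rational(16, 7), 3)) = Mul(-385, Rational(37, 7)) = -2035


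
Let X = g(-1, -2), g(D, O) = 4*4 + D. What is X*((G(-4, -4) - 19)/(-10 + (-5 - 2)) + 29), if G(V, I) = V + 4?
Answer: 7680/17 ≈ 451.76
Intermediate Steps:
g(D, O) = 16 + D
G(V, I) = 4 + V
X = 15 (X = 16 - 1 = 15)
X*((G(-4, -4) - 19)/(-10 + (-5 - 2)) + 29) = 15*(((4 - 4) - 19)/(-10 + (-5 - 2)) + 29) = 15*((0 - 19)/(-10 - 7) + 29) = 15*(-19/(-17) + 29) = 15*(-19*(-1/17) + 29) = 15*(19/17 + 29) = 15*(512/17) = 7680/17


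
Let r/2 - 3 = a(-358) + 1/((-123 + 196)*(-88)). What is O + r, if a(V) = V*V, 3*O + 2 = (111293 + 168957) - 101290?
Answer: 3044847517/9636 ≈ 3.1599e+5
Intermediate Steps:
O = 178958/3 (O = -⅔ + ((111293 + 168957) - 101290)/3 = -⅔ + (280250 - 101290)/3 = -⅔ + (⅓)*178960 = -⅔ + 178960/3 = 178958/3 ≈ 59653.)
a(V) = V²
r = 823344807/3212 (r = 6 + 2*((-358)² + 1/((-123 + 196)*(-88))) = 6 + 2*(128164 + 1/(73*(-88))) = 6 + 2*(128164 + 1/(-6424)) = 6 + 2*(128164 - 1/6424) = 6 + 2*(823325535/6424) = 6 + 823325535/3212 = 823344807/3212 ≈ 2.5633e+5)
O + r = 178958/3 + 823344807/3212 = 3044847517/9636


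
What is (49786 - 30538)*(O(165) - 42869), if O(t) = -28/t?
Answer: -45383017808/55 ≈ -8.2515e+8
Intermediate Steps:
(49786 - 30538)*(O(165) - 42869) = (49786 - 30538)*(-28/165 - 42869) = 19248*(-28*1/165 - 42869) = 19248*(-28/165 - 42869) = 19248*(-7073413/165) = -45383017808/55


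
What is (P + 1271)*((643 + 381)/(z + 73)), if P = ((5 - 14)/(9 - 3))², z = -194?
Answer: -118528/11 ≈ -10775.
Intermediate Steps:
P = 9/4 (P = (-9/6)² = (-9*⅙)² = (-3/2)² = 9/4 ≈ 2.2500)
(P + 1271)*((643 + 381)/(z + 73)) = (9/4 + 1271)*((643 + 381)/(-194 + 73)) = 5093*(1024/(-121))/4 = 5093*(1024*(-1/121))/4 = (5093/4)*(-1024/121) = -118528/11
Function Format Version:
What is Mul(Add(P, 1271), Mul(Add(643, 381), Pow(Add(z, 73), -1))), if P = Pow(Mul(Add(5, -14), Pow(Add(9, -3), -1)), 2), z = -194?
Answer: Rational(-118528, 11) ≈ -10775.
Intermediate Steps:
P = Rational(9, 4) (P = Pow(Mul(-9, Pow(6, -1)), 2) = Pow(Mul(-9, Rational(1, 6)), 2) = Pow(Rational(-3, 2), 2) = Rational(9, 4) ≈ 2.2500)
Mul(Add(P, 1271), Mul(Add(643, 381), Pow(Add(z, 73), -1))) = Mul(Add(Rational(9, 4), 1271), Mul(Add(643, 381), Pow(Add(-194, 73), -1))) = Mul(Rational(5093, 4), Mul(1024, Pow(-121, -1))) = Mul(Rational(5093, 4), Mul(1024, Rational(-1, 121))) = Mul(Rational(5093, 4), Rational(-1024, 121)) = Rational(-118528, 11)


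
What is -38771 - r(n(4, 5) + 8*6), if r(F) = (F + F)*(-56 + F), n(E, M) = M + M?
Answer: -39003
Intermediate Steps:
n(E, M) = 2*M
r(F) = 2*F*(-56 + F) (r(F) = (2*F)*(-56 + F) = 2*F*(-56 + F))
-38771 - r(n(4, 5) + 8*6) = -38771 - 2*(2*5 + 8*6)*(-56 + (2*5 + 8*6)) = -38771 - 2*(10 + 48)*(-56 + (10 + 48)) = -38771 - 2*58*(-56 + 58) = -38771 - 2*58*2 = -38771 - 1*232 = -38771 - 232 = -39003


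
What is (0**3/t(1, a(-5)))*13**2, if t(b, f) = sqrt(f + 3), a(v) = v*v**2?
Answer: 0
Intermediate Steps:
a(v) = v**3
t(b, f) = sqrt(3 + f)
(0**3/t(1, a(-5)))*13**2 = (0**3/(sqrt(3 + (-5)**3)))*13**2 = (0/(sqrt(3 - 125)))*169 = (0/(sqrt(-122)))*169 = (0/((I*sqrt(122))))*169 = (0*(-I*sqrt(122)/122))*169 = 0*169 = 0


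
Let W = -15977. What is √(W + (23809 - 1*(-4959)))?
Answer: √12791 ≈ 113.10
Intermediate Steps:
√(W + (23809 - 1*(-4959))) = √(-15977 + (23809 - 1*(-4959))) = √(-15977 + (23809 + 4959)) = √(-15977 + 28768) = √12791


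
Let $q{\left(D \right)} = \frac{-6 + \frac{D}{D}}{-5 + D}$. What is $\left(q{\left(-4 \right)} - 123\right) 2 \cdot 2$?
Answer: $- \frac{4408}{9} \approx -489.78$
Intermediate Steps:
$q{\left(D \right)} = - \frac{5}{-5 + D}$ ($q{\left(D \right)} = \frac{-6 + 1}{-5 + D} = - \frac{5}{-5 + D}$)
$\left(q{\left(-4 \right)} - 123\right) 2 \cdot 2 = \left(- \frac{5}{-5 - 4} - 123\right) 2 \cdot 2 = \left(- \frac{5}{-9} - 123\right) 4 = \left(\left(-5\right) \left(- \frac{1}{9}\right) - 123\right) 4 = \left(\frac{5}{9} - 123\right) 4 = \left(- \frac{1102}{9}\right) 4 = - \frac{4408}{9}$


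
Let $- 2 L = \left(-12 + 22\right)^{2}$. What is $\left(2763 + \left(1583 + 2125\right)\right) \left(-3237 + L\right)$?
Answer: $-21270177$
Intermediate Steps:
$L = -50$ ($L = - \frac{\left(-12 + 22\right)^{2}}{2} = - \frac{10^{2}}{2} = \left(- \frac{1}{2}\right) 100 = -50$)
$\left(2763 + \left(1583 + 2125\right)\right) \left(-3237 + L\right) = \left(2763 + \left(1583 + 2125\right)\right) \left(-3237 - 50\right) = \left(2763 + 3708\right) \left(-3287\right) = 6471 \left(-3287\right) = -21270177$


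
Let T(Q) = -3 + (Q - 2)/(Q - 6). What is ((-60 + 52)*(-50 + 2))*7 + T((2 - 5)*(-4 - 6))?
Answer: 16117/6 ≈ 2686.2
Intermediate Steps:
T(Q) = -3 + (-2 + Q)/(-6 + Q)
((-60 + 52)*(-50 + 2))*7 + T((2 - 5)*(-4 - 6)) = ((-60 + 52)*(-50 + 2))*7 + 2*(8 - (2 - 5)*(-4 - 6))/(-6 + (2 - 5)*(-4 - 6)) = -8*(-48)*7 + 2*(8 - (-3)*(-10))/(-6 - 3*(-10)) = 384*7 + 2*(8 - 1*30)/(-6 + 30) = 2688 + 2*(8 - 30)/24 = 2688 + 2*(1/24)*(-22) = 2688 - 11/6 = 16117/6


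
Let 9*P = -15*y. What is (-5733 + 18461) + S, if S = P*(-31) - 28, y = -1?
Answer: 37945/3 ≈ 12648.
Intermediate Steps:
P = 5/3 (P = (-15*(-1))/9 = (⅑)*15 = 5/3 ≈ 1.6667)
S = -239/3 (S = (5/3)*(-31) - 28 = -155/3 - 28 = -239/3 ≈ -79.667)
(-5733 + 18461) + S = (-5733 + 18461) - 239/3 = 12728 - 239/3 = 37945/3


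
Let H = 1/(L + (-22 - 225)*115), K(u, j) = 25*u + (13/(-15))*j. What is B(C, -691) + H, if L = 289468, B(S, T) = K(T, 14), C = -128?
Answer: -22565154442/1305315 ≈ -17287.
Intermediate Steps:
K(u, j) = 25*u - 13*j/15 (K(u, j) = 25*u + (13*(-1/15))*j = 25*u - 13*j/15)
B(S, T) = -182/15 + 25*T (B(S, T) = 25*T - 13/15*14 = 25*T - 182/15 = -182/15 + 25*T)
H = 1/261063 (H = 1/(289468 + (-22 - 225)*115) = 1/(289468 - 247*115) = 1/(289468 - 28405) = 1/261063 ≈ 3.8305e-6)
B(C, -691) + H = (-182/15 + 25*(-691)) + 1/261063 = (-182/15 - 17275) + 1/261063 = -259307/15 + 1/261063 = -22565154442/1305315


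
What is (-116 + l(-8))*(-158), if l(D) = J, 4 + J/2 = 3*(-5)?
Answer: 24332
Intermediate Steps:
J = -38 (J = -8 + 2*(3*(-5)) = -8 + 2*(-15) = -8 - 30 = -38)
l(D) = -38
(-116 + l(-8))*(-158) = (-116 - 38)*(-158) = -154*(-158) = 24332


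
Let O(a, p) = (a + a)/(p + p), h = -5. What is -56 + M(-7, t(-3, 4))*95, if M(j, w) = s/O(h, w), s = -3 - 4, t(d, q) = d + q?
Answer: 77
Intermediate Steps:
O(a, p) = a/p (O(a, p) = (2*a)/((2*p)) = (2*a)*(1/(2*p)) = a/p)
s = -7
M(j, w) = 7*w/5 (M(j, w) = -7*(-w/5) = -(-7)*w/5 = 7*w/5)
-56 + M(-7, t(-3, 4))*95 = -56 + (7*(-3 + 4)/5)*95 = -56 + ((7/5)*1)*95 = -56 + (7/5)*95 = -56 + 133 = 77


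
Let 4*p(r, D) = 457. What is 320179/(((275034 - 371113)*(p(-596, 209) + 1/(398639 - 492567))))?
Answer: -30073773112/1031049978567 ≈ -0.029168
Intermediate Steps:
p(r, D) = 457/4 (p(r, D) = (¼)*457 = 457/4)
320179/(((275034 - 371113)*(p(-596, 209) + 1/(398639 - 492567)))) = 320179/(((275034 - 371113)*(457/4 + 1/(398639 - 492567)))) = 320179/((-96079*(457/4 + 1/(-93928)))) = 320179/((-96079*(457/4 - 1/93928))) = 320179/((-96079*10731273/93928)) = 320179/(-1031049978567/93928) = 320179*(-93928/1031049978567) = -30073773112/1031049978567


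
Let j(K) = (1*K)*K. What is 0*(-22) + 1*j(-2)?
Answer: 4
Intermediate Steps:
j(K) = K² (j(K) = K*K = K²)
0*(-22) + 1*j(-2) = 0*(-22) + 1*(-2)² = 0 + 1*4 = 0 + 4 = 4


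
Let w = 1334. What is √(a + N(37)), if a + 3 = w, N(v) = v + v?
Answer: √1405 ≈ 37.483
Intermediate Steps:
N(v) = 2*v
a = 1331 (a = -3 + 1334 = 1331)
√(a + N(37)) = √(1331 + 2*37) = √(1331 + 74) = √1405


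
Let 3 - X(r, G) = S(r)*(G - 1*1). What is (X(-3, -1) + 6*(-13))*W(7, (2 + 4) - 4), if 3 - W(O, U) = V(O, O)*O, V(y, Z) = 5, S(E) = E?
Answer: 2592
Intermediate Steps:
X(r, G) = 3 - r*(-1 + G) (X(r, G) = 3 - r*(G - 1*1) = 3 - r*(G - 1) = 3 - r*(-1 + G))
W(O, U) = 3 - 5*O
(X(-3, -1) + 6*(-13))*W(7, (2 + 4) - 4) = ((3 - 3 - 1*(-1)*(-3)) + 6*(-13))*(3 - 5*7) = ((3 - 3 - 3) - 78)*(3 - 35) = (-3 - 78)*(-32) = -81*(-32) = 2592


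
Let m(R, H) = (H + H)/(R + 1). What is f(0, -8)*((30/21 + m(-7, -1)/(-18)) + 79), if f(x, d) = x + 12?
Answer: 60790/63 ≈ 964.92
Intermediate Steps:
f(x, d) = 12 + x
m(R, H) = 2*H/(1 + R) (m(R, H) = (2*H)/(1 + R) = 2*H/(1 + R))
f(0, -8)*((30/21 + m(-7, -1)/(-18)) + 79) = (12 + 0)*((30/21 + (2*(-1)/(1 - 7))/(-18)) + 79) = 12*((30*(1/21) + (2*(-1)/(-6))*(-1/18)) + 79) = 12*((10/7 + (2*(-1)*(-⅙))*(-1/18)) + 79) = 12*((10/7 + (⅓)*(-1/18)) + 79) = 12*((10/7 - 1/54) + 79) = 12*(533/378 + 79) = 12*(30395/378) = 60790/63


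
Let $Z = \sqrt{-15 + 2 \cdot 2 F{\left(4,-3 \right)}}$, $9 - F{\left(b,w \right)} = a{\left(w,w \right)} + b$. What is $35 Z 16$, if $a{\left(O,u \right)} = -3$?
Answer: $560 \sqrt{17} \approx 2308.9$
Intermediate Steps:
$F{\left(b,w \right)} = 12 - b$ ($F{\left(b,w \right)} = 9 - \left(-3 + b\right) = 12 - b$)
$Z = \sqrt{17}$ ($Z = \sqrt{-15 + 2 \cdot 2 \left(12 - 4\right)} = \sqrt{-15 + 4 \left(12 - 4\right)} = \sqrt{-15 + 4 \cdot 8} = \sqrt{-15 + 32} = \sqrt{17} \approx 4.1231$)
$35 Z 16 = 35 \sqrt{17} \cdot 16 = 560 \sqrt{17}$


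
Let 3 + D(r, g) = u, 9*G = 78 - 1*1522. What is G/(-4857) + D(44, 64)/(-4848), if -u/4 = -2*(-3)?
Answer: 2726921/70640208 ≈ 0.038603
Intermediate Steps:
G = -1444/9 (G = (78 - 1*1522)/9 = (78 - 1522)/9 = (1/9)*(-1444) = -1444/9 ≈ -160.44)
u = -24 (u = -(-8)*(-3) = -4*6 = -24)
D(r, g) = -27 (D(r, g) = -3 - 24 = -27)
G/(-4857) + D(44, 64)/(-4848) = -1444/9/(-4857) - 27/(-4848) = -1444/9*(-1/4857) - 27*(-1/4848) = 1444/43713 + 9/1616 = 2726921/70640208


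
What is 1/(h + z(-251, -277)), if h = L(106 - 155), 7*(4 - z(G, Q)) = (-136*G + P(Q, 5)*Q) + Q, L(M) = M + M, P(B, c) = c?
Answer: -7/33132 ≈ -0.00021128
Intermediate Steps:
L(M) = 2*M
z(G, Q) = 4 - 6*Q/7 + 136*G/7 (z(G, Q) = 4 - ((-136*G + 5*Q) + Q)/7 = 4 - (-136*G + 6*Q)/7 = 4 + (-6*Q/7 + 136*G/7) = 4 - 6*Q/7 + 136*G/7)
h = -98 (h = 2*(106 - 155) = 2*(-49) = -98)
1/(h + z(-251, -277)) = 1/(-98 + (4 - 6/7*(-277) + (136/7)*(-251))) = 1/(-98 + (4 + 1662/7 - 34136/7)) = 1/(-98 - 32446/7) = 1/(-33132/7) = -7/33132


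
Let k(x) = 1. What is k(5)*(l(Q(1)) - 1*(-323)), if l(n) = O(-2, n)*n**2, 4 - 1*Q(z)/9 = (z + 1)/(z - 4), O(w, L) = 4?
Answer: 7379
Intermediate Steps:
Q(z) = 36 - 9*(1 + z)/(-4 + z) (Q(z) = 36 - 9*(z + 1)/(z - 4) = 36 - 9*(1 + z)/(-4 + z))
l(n) = 4*n**2
k(5)*(l(Q(1)) - 1*(-323)) = 1*(4*(9*(-17 + 3*1)/(-4 + 1))**2 - 1*(-323)) = 1*(4*(9*(-17 + 3)/(-3))**2 + 323) = 1*(4*(9*(-1/3)*(-14))**2 + 323) = 1*(4*42**2 + 323) = 1*(4*1764 + 323) = 1*(7056 + 323) = 1*7379 = 7379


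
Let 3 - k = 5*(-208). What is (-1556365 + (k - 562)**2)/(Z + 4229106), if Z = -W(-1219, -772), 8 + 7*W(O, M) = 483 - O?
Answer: -331251/1057216 ≈ -0.31332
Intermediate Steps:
W(O, M) = 475/7 - O/7 (W(O, M) = -8/7 + (483 - O)/7 = -8/7 + (69 - O/7) = 475/7 - O/7)
k = 1043 (k = 3 - 5*(-208) = 3 - 1*(-1040) = 3 + 1040 = 1043)
Z = -242 (Z = -(475/7 - 1/7*(-1219)) = -(475/7 + 1219/7) = -1*242 = -242)
(-1556365 + (k - 562)**2)/(Z + 4229106) = (-1556365 + (1043 - 562)**2)/(-242 + 4229106) = (-1556365 + 481**2)/4228864 = (-1556365 + 231361)*(1/4228864) = -1325004*1/4228864 = -331251/1057216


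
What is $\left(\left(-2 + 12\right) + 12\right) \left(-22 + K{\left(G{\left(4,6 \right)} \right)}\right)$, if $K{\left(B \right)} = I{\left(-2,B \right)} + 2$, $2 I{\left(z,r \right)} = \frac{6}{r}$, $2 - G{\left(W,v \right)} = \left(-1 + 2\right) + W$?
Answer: $-462$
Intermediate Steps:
$G{\left(W,v \right)} = 1 - W$ ($G{\left(W,v \right)} = 2 - \left(\left(-1 + 2\right) + W\right) = 2 - \left(1 + W\right) = 1 - W$)
$I{\left(z,r \right)} = \frac{3}{r}$ ($I{\left(z,r \right)} = \frac{6 \frac{1}{r}}{2} = \frac{3}{r}$)
$K{\left(B \right)} = 2 + \frac{3}{B}$ ($K{\left(B \right)} = \frac{3}{B} + 2 = 2 + \frac{3}{B}$)
$\left(\left(-2 + 12\right) + 12\right) \left(-22 + K{\left(G{\left(4,6 \right)} \right)}\right) = \left(\left(-2 + 12\right) + 12\right) \left(-22 + \left(2 + \frac{3}{1 - 4}\right)\right) = \left(10 + 12\right) \left(-22 + \left(2 + \frac{3}{1 - 4}\right)\right) = 22 \left(-22 + \left(2 + \frac{3}{-3}\right)\right) = 22 \left(-22 + \left(2 + 3 \left(- \frac{1}{3}\right)\right)\right) = 22 \left(-22 + \left(2 - 1\right)\right) = 22 \left(-22 + 1\right) = 22 \left(-21\right) = -462$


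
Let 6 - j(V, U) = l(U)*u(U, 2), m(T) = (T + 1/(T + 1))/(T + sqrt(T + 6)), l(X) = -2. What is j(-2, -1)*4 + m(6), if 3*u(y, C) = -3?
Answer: 491/28 - 43*sqrt(3)/84 ≈ 16.649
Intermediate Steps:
u(y, C) = -1 (u(y, C) = (1/3)*(-3) = -1)
m(T) = (T + 1/(1 + T))/(T + sqrt(6 + T))
j(V, U) = 4 (j(V, U) = 6 - (-2)*(-1) = 6 - 1*2 = 6 - 2 = 4)
j(-2, -1)*4 + m(6) = 4*4 + (1 + 6 + 6**2)/(6 + 6**2 + sqrt(6 + 6) + 6*sqrt(6 + 6)) = 16 + (1 + 6 + 36)/(6 + 36 + sqrt(12) + 6*sqrt(12)) = 16 + 43/(6 + 36 + 2*sqrt(3) + 6*(2*sqrt(3))) = 16 + 43/(6 + 36 + 2*sqrt(3) + 12*sqrt(3)) = 16 + 43/(42 + 14*sqrt(3))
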